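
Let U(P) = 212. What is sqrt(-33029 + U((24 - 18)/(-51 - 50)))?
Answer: I*sqrt(32817) ≈ 181.15*I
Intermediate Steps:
sqrt(-33029 + U((24 - 18)/(-51 - 50))) = sqrt(-33029 + 212) = sqrt(-32817) = I*sqrt(32817)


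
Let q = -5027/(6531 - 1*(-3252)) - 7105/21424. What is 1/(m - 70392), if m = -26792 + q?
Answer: -209590992/20369068173191 ≈ -1.0290e-5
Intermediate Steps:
q = -177206663/209590992 (q = -5027/(6531 + 3252) - 7105*1/21424 = -5027/9783 - 7105/21424 = -177206663/209590992 ≈ -0.84549)
m = -5615539064327/209590992 (m = -26792 - 177206663/209590992 = -5615539064327/209590992 ≈ -26793.)
1/(m - 70392) = 1/(-5615539064327/209590992 - 70392) = 1/(-20369068173191/209590992) = -209590992/20369068173191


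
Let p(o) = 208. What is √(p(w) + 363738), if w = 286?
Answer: √363946 ≈ 603.28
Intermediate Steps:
√(p(w) + 363738) = √(208 + 363738) = √363946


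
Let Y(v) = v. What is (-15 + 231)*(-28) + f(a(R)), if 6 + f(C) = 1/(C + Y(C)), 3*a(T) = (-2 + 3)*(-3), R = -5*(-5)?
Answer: -12109/2 ≈ -6054.5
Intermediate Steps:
R = 25
a(T) = -1 (a(T) = ((-2 + 3)*(-3))/3 = (1*(-3))/3 = (⅓)*(-3) = -1)
f(C) = -6 + 1/(2*C) (f(C) = -6 + 1/(C + C) = -6 + 1/(2*C))
(-15 + 231)*(-28) + f(a(R)) = (-15 + 231)*(-28) + (-6 + (½)/(-1)) = 216*(-28) + (-6 + (½)*(-1)) = -6048 + (-6 - ½) = -6048 - 13/2 = -12109/2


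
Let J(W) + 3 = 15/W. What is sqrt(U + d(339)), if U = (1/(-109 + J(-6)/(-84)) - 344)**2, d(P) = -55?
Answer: 3*sqrt(4401952069321)/18301 ≈ 343.93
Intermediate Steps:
J(W) = -3 + 15/W
U = 39635989586944/334926601 (U = (1/(-109 + (-3 + 15/(-6))/(-84)) - 344)**2 = (1/(-109 + (-3 + 15*(-1/6))*(-1/84)) - 344)**2 = (1/(-109 + (-3 - 5/2)*(-1/84)) - 344)**2 = (1/(-109 - 11/2*(-1/84)) - 344)**2 = (1/(-109 + 11/168) - 344)**2 = (1/(-18301/168) - 344)**2 = (-168/18301 - 344)**2 = (-6295712/18301)**2 = 39635989586944/334926601 ≈ 1.1834e+5)
sqrt(U + d(339)) = sqrt(39635989586944/334926601 - 55) = sqrt(39617568623889/334926601) = 3*sqrt(4401952069321)/18301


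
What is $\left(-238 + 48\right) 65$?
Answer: $-12350$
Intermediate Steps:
$\left(-238 + 48\right) 65 = \left(-190\right) 65 = -12350$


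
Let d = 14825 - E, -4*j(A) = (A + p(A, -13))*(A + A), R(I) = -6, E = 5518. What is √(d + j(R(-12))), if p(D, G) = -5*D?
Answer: √9379 ≈ 96.845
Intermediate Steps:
j(A) = 2*A² (j(A) = -(A - 5*A)*(A + A)/4 = -(-4*A)*2*A/4 = -(-2)*A² = 2*A²)
d = 9307 (d = 14825 - 1*5518 = 14825 - 5518 = 9307)
√(d + j(R(-12))) = √(9307 + 2*(-6)²) = √(9307 + 2*36) = √(9307 + 72) = √9379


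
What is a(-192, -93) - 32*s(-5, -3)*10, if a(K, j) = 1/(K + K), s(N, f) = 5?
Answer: -614401/384 ≈ -1600.0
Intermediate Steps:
a(K, j) = 1/(2*K)
a(-192, -93) - 32*s(-5, -3)*10 = (1/2)/(-192) - 32*5*10 = (1/2)*(-1/192) - 160*10 = -1/384 - 1*1600 = -1/384 - 1600 = -614401/384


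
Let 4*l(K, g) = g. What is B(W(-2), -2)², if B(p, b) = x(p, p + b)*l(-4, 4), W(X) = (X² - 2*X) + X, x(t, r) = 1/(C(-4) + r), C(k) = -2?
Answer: ¼ ≈ 0.25000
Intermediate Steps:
l(K, g) = g/4
x(t, r) = 1/(-2 + r)
W(X) = X² - X
B(p, b) = 1/(-2 + b + p) (B(p, b) = ((¼)*4)/(-2 + (p + b)) = 1/(-2 + (b + p)) = 1/(-2 + b + p))
B(W(-2), -2)² = (1/(-2 - 2 - 2*(-1 - 2)))² = (1/(-2 - 2 - 2*(-3)))² = (1/(-2 - 2 + 6))² = (1/2)² = (½)² = ¼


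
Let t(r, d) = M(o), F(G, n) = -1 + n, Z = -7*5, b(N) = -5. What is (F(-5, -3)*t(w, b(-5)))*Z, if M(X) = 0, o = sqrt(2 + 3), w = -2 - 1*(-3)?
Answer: 0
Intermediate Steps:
Z = -35
w = 1 (w = -2 + 3 = 1)
o = sqrt(5) ≈ 2.2361
t(r, d) = 0
(F(-5, -3)*t(w, b(-5)))*Z = ((-1 - 3)*0)*(-35) = -4*0*(-35) = 0*(-35) = 0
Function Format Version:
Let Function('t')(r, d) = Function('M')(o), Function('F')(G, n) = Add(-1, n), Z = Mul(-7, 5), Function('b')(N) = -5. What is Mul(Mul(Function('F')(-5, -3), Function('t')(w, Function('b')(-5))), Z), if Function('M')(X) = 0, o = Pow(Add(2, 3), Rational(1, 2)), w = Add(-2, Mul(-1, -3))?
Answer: 0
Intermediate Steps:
Z = -35
w = 1 (w = Add(-2, 3) = 1)
o = Pow(5, Rational(1, 2)) ≈ 2.2361
Function('t')(r, d) = 0
Mul(Mul(Function('F')(-5, -3), Function('t')(w, Function('b')(-5))), Z) = Mul(Mul(Add(-1, -3), 0), -35) = Mul(Mul(-4, 0), -35) = Mul(0, -35) = 0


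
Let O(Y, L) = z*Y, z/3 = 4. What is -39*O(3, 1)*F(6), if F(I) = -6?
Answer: 8424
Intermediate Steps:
z = 12 (z = 3*4 = 12)
O(Y, L) = 12*Y
-39*O(3, 1)*F(6) = -39*12*3*(-6) = -1404*(-6) = -39*(-216) = 8424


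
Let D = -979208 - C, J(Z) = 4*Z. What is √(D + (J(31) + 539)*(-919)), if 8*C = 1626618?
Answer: I*√7167329/2 ≈ 1338.6*I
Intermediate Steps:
C = 813309/4 (C = (⅛)*1626618 = 813309/4 ≈ 2.0333e+5)
D = -4730141/4 (D = -979208 - 1*813309/4 = -979208 - 813309/4 = -4730141/4 ≈ -1.1825e+6)
√(D + (J(31) + 539)*(-919)) = √(-4730141/4 + (4*31 + 539)*(-919)) = √(-4730141/4 + (124 + 539)*(-919)) = √(-4730141/4 + 663*(-919)) = √(-4730141/4 - 609297) = √(-7167329/4) = I*√7167329/2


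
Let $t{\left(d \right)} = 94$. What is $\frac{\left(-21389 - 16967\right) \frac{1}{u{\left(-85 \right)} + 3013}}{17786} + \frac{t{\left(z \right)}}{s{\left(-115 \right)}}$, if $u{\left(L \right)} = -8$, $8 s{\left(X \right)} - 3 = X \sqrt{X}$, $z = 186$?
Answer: $\frac{7780155922}{10160822585765} + \frac{21620 i \sqrt{115}}{380221} \approx 0.0007657 + 0.60977 i$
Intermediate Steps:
$s{\left(X \right)} = \frac{3}{8} + \frac{X^{\frac{3}{2}}}{8}$ ($s{\left(X \right)} = \frac{3}{8} + \frac{X \sqrt{X}}{8} = \frac{3}{8} + \frac{X^{\frac{3}{2}}}{8}$)
$\frac{\left(-21389 - 16967\right) \frac{1}{u{\left(-85 \right)} + 3013}}{17786} + \frac{t{\left(z \right)}}{s{\left(-115 \right)}} = \frac{\left(-21389 - 16967\right) \frac{1}{-8 + 3013}}{17786} + \frac{94}{\frac{3}{8} + \frac{\left(-115\right)^{\frac{3}{2}}}{8}} = - \frac{38356}{3005} \cdot \frac{1}{17786} + \frac{94}{\frac{3}{8} + \frac{\left(-115\right) i \sqrt{115}}{8}} = \left(-38356\right) \frac{1}{3005} \cdot \frac{1}{17786} + \frac{94}{\frac{3}{8} - \frac{115 i \sqrt{115}}{8}} = \left(- \frac{38356}{3005}\right) \frac{1}{17786} + \frac{94}{\frac{3}{8} - \frac{115 i \sqrt{115}}{8}} = - \frac{19178}{26723465} + \frac{94}{\frac{3}{8} - \frac{115 i \sqrt{115}}{8}}$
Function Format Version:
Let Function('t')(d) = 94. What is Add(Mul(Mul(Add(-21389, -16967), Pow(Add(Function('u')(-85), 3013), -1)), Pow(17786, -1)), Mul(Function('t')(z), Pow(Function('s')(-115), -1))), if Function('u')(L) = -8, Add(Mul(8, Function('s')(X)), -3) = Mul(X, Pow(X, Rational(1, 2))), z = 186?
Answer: Add(Rational(7780155922, 10160822585765), Mul(Rational(21620, 380221), I, Pow(115, Rational(1, 2)))) ≈ Add(0.00076570, Mul(0.60977, I))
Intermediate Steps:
Function('s')(X) = Add(Rational(3, 8), Mul(Rational(1, 8), Pow(X, Rational(3, 2)))) (Function('s')(X) = Add(Rational(3, 8), Mul(Rational(1, 8), Mul(X, Pow(X, Rational(1, 2))))) = Add(Rational(3, 8), Mul(Rational(1, 8), Pow(X, Rational(3, 2)))))
Add(Mul(Mul(Add(-21389, -16967), Pow(Add(Function('u')(-85), 3013), -1)), Pow(17786, -1)), Mul(Function('t')(z), Pow(Function('s')(-115), -1))) = Add(Mul(Mul(Add(-21389, -16967), Pow(Add(-8, 3013), -1)), Pow(17786, -1)), Mul(94, Pow(Add(Rational(3, 8), Mul(Rational(1, 8), Pow(-115, Rational(3, 2)))), -1))) = Add(Mul(Mul(-38356, Pow(3005, -1)), Rational(1, 17786)), Mul(94, Pow(Add(Rational(3, 8), Mul(Rational(1, 8), Mul(-115, I, Pow(115, Rational(1, 2))))), -1))) = Add(Mul(Mul(-38356, Rational(1, 3005)), Rational(1, 17786)), Mul(94, Pow(Add(Rational(3, 8), Mul(Rational(-115, 8), I, Pow(115, Rational(1, 2)))), -1))) = Add(Mul(Rational(-38356, 3005), Rational(1, 17786)), Mul(94, Pow(Add(Rational(3, 8), Mul(Rational(-115, 8), I, Pow(115, Rational(1, 2)))), -1))) = Add(Rational(-19178, 26723465), Mul(94, Pow(Add(Rational(3, 8), Mul(Rational(-115, 8), I, Pow(115, Rational(1, 2)))), -1)))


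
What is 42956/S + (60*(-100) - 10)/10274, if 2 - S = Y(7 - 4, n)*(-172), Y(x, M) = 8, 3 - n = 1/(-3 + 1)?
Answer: 108262041/3539393 ≈ 30.588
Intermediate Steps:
n = 7/2 (n = 3 - 1/(-3 + 1) = 3 - 1/(-2) = 3 - 1*(-½) = 3 + ½ = 7/2 ≈ 3.5000)
S = 1378 (S = 2 - 8*(-172) = 2 - 1*(-1376) = 2 + 1376 = 1378)
42956/S + (60*(-100) - 10)/10274 = 42956/1378 + (60*(-100) - 10)/10274 = 42956*(1/1378) + (-6000 - 10)*(1/10274) = 21478/689 - 6010*1/10274 = 21478/689 - 3005/5137 = 108262041/3539393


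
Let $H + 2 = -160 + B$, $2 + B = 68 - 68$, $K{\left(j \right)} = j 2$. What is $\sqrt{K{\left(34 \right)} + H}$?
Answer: $4 i \sqrt{6} \approx 9.798 i$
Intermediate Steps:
$K{\left(j \right)} = 2 j$
$B = -2$ ($B = -2 + \left(68 - 68\right) = -2 + 0 = -2$)
$H = -164$ ($H = -2 - 162 = -164$)
$\sqrt{K{\left(34 \right)} + H} = \sqrt{2 \cdot 34 - 164} = \sqrt{68 - 164} = \sqrt{-96} = 4 i \sqrt{6}$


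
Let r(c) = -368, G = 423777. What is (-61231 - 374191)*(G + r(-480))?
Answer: -184361593598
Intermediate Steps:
(-61231 - 374191)*(G + r(-480)) = (-61231 - 374191)*(423777 - 368) = -435422*423409 = -184361593598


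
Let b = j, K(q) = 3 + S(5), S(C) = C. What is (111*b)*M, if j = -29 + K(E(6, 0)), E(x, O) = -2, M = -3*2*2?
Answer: 27972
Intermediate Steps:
M = -12 (M = -6*2 = -12)
K(q) = 8 (K(q) = 3 + 5 = 8)
j = -21 (j = -29 + 8 = -21)
b = -21
(111*b)*M = (111*(-21))*(-12) = -2331*(-12) = 27972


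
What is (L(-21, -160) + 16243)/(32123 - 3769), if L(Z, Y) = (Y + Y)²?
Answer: 118643/28354 ≈ 4.1843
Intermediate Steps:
L(Z, Y) = 4*Y² (L(Z, Y) = (2*Y)² = 4*Y²)
(L(-21, -160) + 16243)/(32123 - 3769) = (4*(-160)² + 16243)/(32123 - 3769) = (4*25600 + 16243)/28354 = (102400 + 16243)*(1/28354) = 118643*(1/28354) = 118643/28354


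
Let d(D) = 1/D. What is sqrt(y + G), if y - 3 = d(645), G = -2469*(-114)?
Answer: sqrt(117098141370)/645 ≈ 530.54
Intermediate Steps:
G = 281466
y = 1936/645 (y = 3 + 1/645 = 1936/645 ≈ 3.0015)
sqrt(y + G) = sqrt(1936/645 + 281466) = sqrt(181547506/645) = sqrt(117098141370)/645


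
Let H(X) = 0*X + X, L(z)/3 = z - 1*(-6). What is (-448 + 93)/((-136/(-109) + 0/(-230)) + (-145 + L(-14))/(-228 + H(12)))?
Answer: -8358120/47797 ≈ -174.87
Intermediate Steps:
L(z) = 18 + 3*z (L(z) = 3*(z - 1*(-6)) = 3*(z + 6) = 3*(6 + z) = 18 + 3*z)
H(X) = X (H(X) = 0 + X = X)
(-448 + 93)/((-136/(-109) + 0/(-230)) + (-145 + L(-14))/(-228 + H(12))) = (-448 + 93)/((-136/(-109) + 0/(-230)) + (-145 + (18 + 3*(-14)))/(-228 + 12)) = -355/((-136*(-1/109) + 0*(-1/230)) + (-145 + (18 - 42))/(-216)) = -355/((136/109 + 0) + (-145 - 24)*(-1/216)) = -355/(136/109 - 169*(-1/216)) = -355/(136/109 + 169/216) = -355/47797/23544 = -355*23544/47797 = -8358120/47797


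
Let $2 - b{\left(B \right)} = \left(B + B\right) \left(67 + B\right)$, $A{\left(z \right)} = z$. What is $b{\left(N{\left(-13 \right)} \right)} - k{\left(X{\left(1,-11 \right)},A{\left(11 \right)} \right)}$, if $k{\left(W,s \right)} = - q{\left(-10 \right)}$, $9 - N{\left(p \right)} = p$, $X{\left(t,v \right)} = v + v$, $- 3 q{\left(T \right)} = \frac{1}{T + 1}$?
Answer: $- \frac{105677}{27} \approx -3914.0$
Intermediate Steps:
$q{\left(T \right)} = - \frac{1}{3 \left(1 + T\right)}$ ($q{\left(T \right)} = - \frac{1}{3 \left(T + 1\right)} = - \frac{1}{3 \left(1 + T\right)}$)
$X{\left(t,v \right)} = 2 v$
$N{\left(p \right)} = 9 - p$
$b{\left(B \right)} = 2 - 2 B \left(67 + B\right)$ ($b{\left(B \right)} = 2 - \left(B + B\right) \left(67 + B\right) = 2 - 2 B \left(67 + B\right)$)
$k{\left(W,s \right)} = - \frac{1}{27}$ ($k{\left(W,s \right)} = - \frac{-1}{3 + 3 \left(-10\right)} = - \frac{-1}{3 - 30} = - \frac{-1}{-27} = - \frac{\left(-1\right) \left(-1\right)}{27} = \left(-1\right) \frac{1}{27} = - \frac{1}{27}$)
$b{\left(N{\left(-13 \right)} \right)} - k{\left(X{\left(1,-11 \right)},A{\left(11 \right)} \right)} = \left(2 - 134 \left(9 - -13\right) - 2 \left(9 - -13\right)^{2}\right) - - \frac{1}{27} = \left(2 - 134 \left(9 + 13\right) - 2 \left(9 + 13\right)^{2}\right) + \frac{1}{27} = \left(2 - 2948 - 2 \cdot 22^{2}\right) + \frac{1}{27} = \left(2 - 2948 - 968\right) + \frac{1}{27} = -3914 + \frac{1}{27} = - \frac{105677}{27}$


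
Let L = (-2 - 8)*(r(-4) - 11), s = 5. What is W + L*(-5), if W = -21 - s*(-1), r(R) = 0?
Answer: -566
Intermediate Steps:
L = 110 (L = (-2 - 8)*(0 - 11) = -10*(-11) = 110)
W = -16 (W = -21 - 5*(-1) = -21 - 1*(-5) = -21 + 5 = -16)
W + L*(-5) = -16 + 110*(-5) = -16 - 550 = -566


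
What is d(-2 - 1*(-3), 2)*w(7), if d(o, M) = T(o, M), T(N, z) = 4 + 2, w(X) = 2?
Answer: 12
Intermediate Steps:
T(N, z) = 6
d(o, M) = 6
d(-2 - 1*(-3), 2)*w(7) = 6*2 = 12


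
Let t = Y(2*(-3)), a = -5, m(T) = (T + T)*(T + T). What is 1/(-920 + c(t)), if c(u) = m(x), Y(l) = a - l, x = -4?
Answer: -1/856 ≈ -0.0011682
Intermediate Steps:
m(T) = 4*T**2 (m(T) = (2*T)*(2*T) = 4*T**2)
Y(l) = -5 - l
t = 1 (t = -5 - 2*(-3) = -5 - 1*(-6) = -5 + 6 = 1)
c(u) = 64 (c(u) = 4*(-4)**2 = 4*16 = 64)
1/(-920 + c(t)) = 1/(-920 + 64) = 1/(-856) = -1/856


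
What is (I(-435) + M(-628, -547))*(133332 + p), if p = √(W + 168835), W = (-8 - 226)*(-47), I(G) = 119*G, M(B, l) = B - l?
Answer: -6912730872 - 51846*√179833 ≈ -6.9347e+9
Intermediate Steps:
W = 10998 (W = -234*(-47) = 10998)
p = √179833 (p = √(10998 + 168835) = √179833 ≈ 424.07)
(I(-435) + M(-628, -547))*(133332 + p) = (119*(-435) + (-628 - 1*(-547)))*(133332 + √179833) = (-51765 + (-628 + 547))*(133332 + √179833) = (-51765 - 81)*(133332 + √179833) = -51846*(133332 + √179833) = -6912730872 - 51846*√179833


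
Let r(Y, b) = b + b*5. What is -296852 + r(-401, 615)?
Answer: -293162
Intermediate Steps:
r(Y, b) = 6*b (r(Y, b) = b + 5*b = 6*b)
-296852 + r(-401, 615) = -296852 + 6*615 = -296852 + 3690 = -293162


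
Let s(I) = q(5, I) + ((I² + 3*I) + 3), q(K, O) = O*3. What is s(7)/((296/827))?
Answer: 38869/148 ≈ 262.63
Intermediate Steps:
q(K, O) = 3*O
s(I) = 3 + I² + 6*I (s(I) = 3*I + ((I² + 3*I) + 3) = 3*I + (3 + I² + 3*I) = 3 + I² + 6*I)
s(7)/((296/827)) = (3 + 7² + 6*7)/((296/827)) = (3 + 49 + 42)/((296*(1/827))) = 94/(296/827) = 94*(827/296) = 38869/148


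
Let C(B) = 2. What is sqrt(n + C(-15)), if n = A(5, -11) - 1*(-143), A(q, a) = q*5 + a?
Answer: sqrt(159) ≈ 12.610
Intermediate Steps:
A(q, a) = a + 5*q (A(q, a) = 5*q + a = a + 5*q)
n = 157 (n = (-11 + 5*5) - 1*(-143) = (-11 + 25) + 143 = 14 + 143 = 157)
sqrt(n + C(-15)) = sqrt(157 + 2) = sqrt(159)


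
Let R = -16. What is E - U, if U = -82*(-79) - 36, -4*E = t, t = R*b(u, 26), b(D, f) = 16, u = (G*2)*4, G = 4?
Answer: -6378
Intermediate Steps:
u = 32 (u = (4*2)*4 = 8*4 = 32)
t = -256 (t = -16*16 = -256)
E = 64 (E = -1/4*(-256) = 64)
U = 6442 (U = 6478 - 36 = 6442)
E - U = 64 - 1*6442 = 64 - 6442 = -6378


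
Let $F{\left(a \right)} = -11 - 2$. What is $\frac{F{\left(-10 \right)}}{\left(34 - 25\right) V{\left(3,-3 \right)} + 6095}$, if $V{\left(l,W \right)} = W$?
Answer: $- \frac{13}{6068} \approx -0.0021424$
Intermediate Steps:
$F{\left(a \right)} = -13$
$\frac{F{\left(-10 \right)}}{\left(34 - 25\right) V{\left(3,-3 \right)} + 6095} = - \frac{13}{\left(34 - 25\right) \left(-3\right) + 6095} = - \frac{13}{9 \left(-3\right) + 6095} = - \frac{13}{-27 + 6095} = - \frac{13}{6068}$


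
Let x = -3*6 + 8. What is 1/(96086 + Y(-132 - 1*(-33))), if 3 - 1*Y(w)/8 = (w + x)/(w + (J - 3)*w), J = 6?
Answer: 99/9514672 ≈ 1.0405e-5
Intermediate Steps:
x = -10 (x = -18 + 8 = -10)
Y(w) = 24 - 2*(-10 + w)/w (Y(w) = 24 - 8*(w - 10)/(w + (6 - 3)*w) = 24 - 8*(-10 + w)/(w + 3*w) = 24 - 8*(-10 + w)/(4*w) = 24 - 8*(-10 + w)*1/(4*w) = 24 - 2*(-10 + w)/w)
1/(96086 + Y(-132 - 1*(-33))) = 1/(96086 + (22 + 20/(-132 - 1*(-33)))) = 1/(96086 + (22 + 20/(-132 + 33))) = 1/(96086 + (22 + 20/(-99))) = 1/(96086 + (22 + 20*(-1/99))) = 1/(96086 + (22 - 20/99)) = 1/(96086 + 2158/99) = 1/(9514672/99) = 99/9514672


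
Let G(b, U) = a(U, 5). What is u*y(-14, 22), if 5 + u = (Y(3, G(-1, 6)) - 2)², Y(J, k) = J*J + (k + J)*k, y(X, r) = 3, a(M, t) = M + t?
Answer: 77748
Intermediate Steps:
G(b, U) = 5 + U (G(b, U) = U + 5 = 5 + U)
Y(J, k) = J² + k*(J + k) (Y(J, k) = J² + (J + k)*k = J² + k*(J + k))
u = 25916 (u = -5 + ((3² + (5 + 6)² + 3*(5 + 6)) - 2)² = -5 + ((9 + 11² + 3*11) - 2)² = -5 + ((9 + 121 + 33) - 2)² = -5 + (163 - 2)² = -5 + 161² = -5 + 25921 = 25916)
u*y(-14, 22) = 25916*3 = 77748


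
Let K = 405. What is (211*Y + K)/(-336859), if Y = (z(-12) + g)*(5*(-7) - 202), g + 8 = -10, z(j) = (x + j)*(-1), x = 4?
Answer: -500475/336859 ≈ -1.4857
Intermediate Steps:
z(j) = -4 - j (z(j) = (4 + j)*(-1) = -4 - j)
g = -18 (g = -8 - 10 = -18)
Y = 2370 (Y = ((-4 - 1*(-12)) - 18)*(5*(-7) - 202) = ((-4 + 12) - 18)*(-35 - 202) = (8 - 18)*(-237) = -10*(-237) = 2370)
(211*Y + K)/(-336859) = (211*2370 + 405)/(-336859) = (500070 + 405)*(-1/336859) = 500475*(-1/336859) = -500475/336859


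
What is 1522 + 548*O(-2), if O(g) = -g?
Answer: 2618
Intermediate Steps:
1522 + 548*O(-2) = 1522 + 548*(-1*(-2)) = 1522 + 548*2 = 1522 + 1096 = 2618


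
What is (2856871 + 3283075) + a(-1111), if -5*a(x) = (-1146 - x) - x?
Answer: 30698654/5 ≈ 6.1397e+6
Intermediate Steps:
a(x) = 1146/5 + 2*x/5 (a(x) = -((-1146 - x) - x)/5 = -(-1146 - 2*x)/5 = 1146/5 + 2*x/5)
(2856871 + 3283075) + a(-1111) = (2856871 + 3283075) + (1146/5 + (2/5)*(-1111)) = 6139946 + (1146/5 - 2222/5) = 6139946 - 1076/5 = 30698654/5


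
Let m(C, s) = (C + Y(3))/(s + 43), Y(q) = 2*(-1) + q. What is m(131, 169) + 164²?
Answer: 1425521/53 ≈ 26897.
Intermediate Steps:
Y(q) = -2 + q
m(C, s) = (1 + C)/(43 + s) (m(C, s) = (C + (-2 + 3))/(s + 43) = (C + 1)/(43 + s) = (1 + C)/(43 + s))
m(131, 169) + 164² = (1 + 131)/(43 + 169) + 164² = 132/212 + 26896 = (1/212)*132 + 26896 = 33/53 + 26896 = 1425521/53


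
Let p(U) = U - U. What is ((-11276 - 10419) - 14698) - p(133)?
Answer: -36393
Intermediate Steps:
p(U) = 0
((-11276 - 10419) - 14698) - p(133) = ((-11276 - 10419) - 14698) - 1*0 = (-21695 - 14698) + 0 = -36393 + 0 = -36393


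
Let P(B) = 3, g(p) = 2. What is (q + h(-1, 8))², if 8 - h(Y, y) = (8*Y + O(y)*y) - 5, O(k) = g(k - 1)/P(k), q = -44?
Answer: 7225/9 ≈ 802.78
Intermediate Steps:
O(k) = ⅔ (O(k) = 2/3 = 2*(⅓) = ⅔)
h(Y, y) = 13 - 8*Y - 2*y/3 (h(Y, y) = 8 - ((8*Y + 2*y/3) - 5) = 8 - (-5 + 8*Y + 2*y/3) = 8 + (5 - 8*Y - 2*y/3) = 13 - 8*Y - 2*y/3)
(q + h(-1, 8))² = (-44 + (13 - 8*(-1) - ⅔*8))² = (-44 + (13 + 8 - 16/3))² = (-44 + 47/3)² = (-85/3)² = 7225/9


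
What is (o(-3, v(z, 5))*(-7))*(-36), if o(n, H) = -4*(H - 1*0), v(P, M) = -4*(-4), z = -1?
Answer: -16128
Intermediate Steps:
v(P, M) = 16
o(n, H) = -4*H (o(n, H) = -4*(H + 0) = -4*H)
(o(-3, v(z, 5))*(-7))*(-36) = (-4*16*(-7))*(-36) = -64*(-7)*(-36) = 448*(-36) = -16128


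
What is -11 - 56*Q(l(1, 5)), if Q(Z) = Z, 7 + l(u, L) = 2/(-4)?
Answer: 409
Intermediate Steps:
l(u, L) = -15/2 (l(u, L) = -7 + 2/(-4) = -7 + 2*(-¼) = -7 - ½ = -15/2)
-11 - 56*Q(l(1, 5)) = -11 - 56*(-15/2) = -11 + 420 = 409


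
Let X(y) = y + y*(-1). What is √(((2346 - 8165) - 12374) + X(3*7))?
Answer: I*√18193 ≈ 134.88*I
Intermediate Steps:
X(y) = 0 (X(y) = y - y = 0)
√(((2346 - 8165) - 12374) + X(3*7)) = √(((2346 - 8165) - 12374) + 0) = √((-5819 - 12374) + 0) = √(-18193 + 0) = √(-18193) = I*√18193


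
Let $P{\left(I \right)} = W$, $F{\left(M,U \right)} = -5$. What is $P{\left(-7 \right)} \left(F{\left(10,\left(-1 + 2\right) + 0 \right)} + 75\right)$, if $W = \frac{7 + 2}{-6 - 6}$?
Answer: $- \frac{105}{2} \approx -52.5$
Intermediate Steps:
$W = - \frac{3}{4}$ ($W = \frac{9}{-12} = 9 \left(- \frac{1}{12}\right) = - \frac{3}{4} \approx -0.75$)
$P{\left(I \right)} = - \frac{3}{4}$
$P{\left(-7 \right)} \left(F{\left(10,\left(-1 + 2\right) + 0 \right)} + 75\right) = - \frac{3 \left(-5 + 75\right)}{4} = \left(- \frac{3}{4}\right) 70 = - \frac{105}{2}$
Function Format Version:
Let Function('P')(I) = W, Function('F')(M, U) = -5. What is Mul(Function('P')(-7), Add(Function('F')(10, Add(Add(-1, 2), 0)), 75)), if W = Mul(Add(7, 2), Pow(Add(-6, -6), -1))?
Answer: Rational(-105, 2) ≈ -52.500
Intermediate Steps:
W = Rational(-3, 4) (W = Mul(9, Pow(-12, -1)) = Mul(9, Rational(-1, 12)) = Rational(-3, 4) ≈ -0.75000)
Function('P')(I) = Rational(-3, 4)
Mul(Function('P')(-7), Add(Function('F')(10, Add(Add(-1, 2), 0)), 75)) = Mul(Rational(-3, 4), Add(-5, 75)) = Mul(Rational(-3, 4), 70) = Rational(-105, 2)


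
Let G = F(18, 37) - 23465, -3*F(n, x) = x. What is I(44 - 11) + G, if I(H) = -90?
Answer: -70702/3 ≈ -23567.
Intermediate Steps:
F(n, x) = -x/3
G = -70432/3 (G = -1/3*37 - 23465 = -37/3 - 23465 = -70432/3 ≈ -23477.)
I(44 - 11) + G = -90 - 70432/3 = -70702/3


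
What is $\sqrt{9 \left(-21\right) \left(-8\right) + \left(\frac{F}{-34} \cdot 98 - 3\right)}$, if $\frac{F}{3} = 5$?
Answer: $\frac{\sqrt{423606}}{17} \approx 38.285$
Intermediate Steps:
$F = 15$ ($F = 3 \cdot 5 = 15$)
$\sqrt{9 \left(-21\right) \left(-8\right) + \left(\frac{F}{-34} \cdot 98 - 3\right)} = \sqrt{9 \left(-21\right) \left(-8\right) + \left(\frac{15}{-34} \cdot 98 - 3\right)} = \sqrt{\left(-189\right) \left(-8\right) + \left(15 \left(- \frac{1}{34}\right) 98 - 3\right)} = \sqrt{1512 - \frac{786}{17}} = \sqrt{\frac{24918}{17}} = \frac{\sqrt{423606}}{17}$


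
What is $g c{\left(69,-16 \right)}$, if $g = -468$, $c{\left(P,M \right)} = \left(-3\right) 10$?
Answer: $14040$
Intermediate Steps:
$c{\left(P,M \right)} = -30$
$g c{\left(69,-16 \right)} = \left(-468\right) \left(-30\right) = 14040$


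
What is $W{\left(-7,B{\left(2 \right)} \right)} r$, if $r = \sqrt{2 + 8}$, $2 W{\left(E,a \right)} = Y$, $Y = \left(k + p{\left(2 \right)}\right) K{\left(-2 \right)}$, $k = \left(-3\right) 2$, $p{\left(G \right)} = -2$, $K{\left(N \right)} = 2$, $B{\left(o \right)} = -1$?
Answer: $- 8 \sqrt{10} \approx -25.298$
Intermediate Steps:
$k = -6$
$Y = -16$ ($Y = \left(-6 - 2\right) 2 = \left(-8\right) 2 = -16$)
$W{\left(E,a \right)} = -8$ ($W{\left(E,a \right)} = \frac{1}{2} \left(-16\right) = -8$)
$r = \sqrt{10} \approx 3.1623$
$W{\left(-7,B{\left(2 \right)} \right)} r = - 8 \sqrt{10}$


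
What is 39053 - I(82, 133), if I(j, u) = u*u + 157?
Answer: 21207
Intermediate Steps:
I(j, u) = 157 + u² (I(j, u) = u² + 157 = 157 + u²)
39053 - I(82, 133) = 39053 - (157 + 133²) = 39053 - (157 + 17689) = 39053 - 1*17846 = 39053 - 17846 = 21207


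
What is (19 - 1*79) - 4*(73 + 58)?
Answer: -584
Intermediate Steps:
(19 - 1*79) - 4*(73 + 58) = (19 - 79) - 4*131 = -60 - 524 = -584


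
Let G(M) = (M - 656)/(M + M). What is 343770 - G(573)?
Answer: 393960503/1146 ≈ 3.4377e+5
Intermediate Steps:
G(M) = (-656 + M)/(2*M) (G(M) = (-656 + M)/((2*M)) = (-656 + M)*(1/(2*M)) = (-656 + M)/(2*M))
343770 - G(573) = 343770 - (-656 + 573)/(2*573) = 343770 - (-83)/(2*573) = 343770 - 1*(-83/1146) = 343770 + 83/1146 = 393960503/1146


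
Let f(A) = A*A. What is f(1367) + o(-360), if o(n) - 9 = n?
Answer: 1868338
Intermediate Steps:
f(A) = A²
o(n) = 9 + n
f(1367) + o(-360) = 1367² + (9 - 360) = 1868689 - 351 = 1868338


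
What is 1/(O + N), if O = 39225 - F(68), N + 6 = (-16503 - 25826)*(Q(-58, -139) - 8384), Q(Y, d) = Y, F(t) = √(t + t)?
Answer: 357380637/127720919702525633 + 2*√34/127720919702525633 ≈ 2.7981e-9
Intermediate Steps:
F(t) = √2*√t (F(t) = √(2*t) = √2*√t)
N = 357341412 (N = -6 + (-16503 - 25826)*(-58 - 8384) = -6 - 42329*(-8442) = -6 + 357341418 = 357341412)
O = 39225 - 2*√34 (O = 39225 - √2*√68 = 39225 - √2*2*√17 = 39225 - 2*√34 ≈ 39213.)
1/(O + N) = 1/((39225 - 2*√34) + 357341412) = 1/(357380637 - 2*√34)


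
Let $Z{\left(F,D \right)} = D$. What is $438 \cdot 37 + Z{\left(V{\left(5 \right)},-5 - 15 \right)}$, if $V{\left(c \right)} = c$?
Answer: $16186$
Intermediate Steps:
$438 \cdot 37 + Z{\left(V{\left(5 \right)},-5 - 15 \right)} = 438 \cdot 37 - 20 = 16206 - 20 = 16186$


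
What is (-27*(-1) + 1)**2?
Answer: 784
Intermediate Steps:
(-27*(-1) + 1)**2 = (27 + 1)**2 = 28**2 = 784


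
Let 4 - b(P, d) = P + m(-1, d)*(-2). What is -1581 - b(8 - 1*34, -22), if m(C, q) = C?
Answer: -1609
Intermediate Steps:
b(P, d) = 2 - P (b(P, d) = 4 - (P - 1*(-2)) = 4 - (P + 2) = 4 - (2 + P) = 4 + (-2 - P) = 2 - P)
-1581 - b(8 - 1*34, -22) = -1581 - (2 - (8 - 1*34)) = -1581 - (2 - (8 - 34)) = -1581 - (2 - 1*(-26)) = -1581 - (2 + 26) = -1581 - 1*28 = -1581 - 28 = -1609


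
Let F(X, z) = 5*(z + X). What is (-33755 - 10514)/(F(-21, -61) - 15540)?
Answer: 44269/15950 ≈ 2.7755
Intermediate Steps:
F(X, z) = 5*X + 5*z (F(X, z) = 5*(X + z) = 5*X + 5*z)
(-33755 - 10514)/(F(-21, -61) - 15540) = (-33755 - 10514)/((5*(-21) + 5*(-61)) - 15540) = -44269/((-105 - 305) - 15540) = -44269/(-410 - 15540) = -44269/(-15950) = -44269*(-1/15950) = 44269/15950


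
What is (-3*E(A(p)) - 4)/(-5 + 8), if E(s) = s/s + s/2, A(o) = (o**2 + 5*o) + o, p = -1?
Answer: 1/6 ≈ 0.16667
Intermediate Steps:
A(o) = o**2 + 6*o
E(s) = 1 + s/2 (E(s) = 1 + s*(1/2) = 1 + s/2)
(-3*E(A(p)) - 4)/(-5 + 8) = (-3*(1 + (-(6 - 1))/2) - 4)/(-5 + 8) = (-3*(1 + (-1*5)/2) - 4)/3 = (-3*(1 + (1/2)*(-5)) - 4)*(1/3) = (-3*(1 - 5/2) - 4)*(1/3) = (-3*(-3/2) - 4)*(1/3) = (9/2 - 4)*(1/3) = (1/2)*(1/3) = 1/6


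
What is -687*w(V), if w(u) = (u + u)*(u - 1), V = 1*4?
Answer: -16488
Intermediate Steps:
V = 4
w(u) = 2*u*(-1 + u) (w(u) = (2*u)*(-1 + u) = 2*u*(-1 + u))
-687*w(V) = -1374*4*(-1 + 4) = -1374*4*3 = -687*24 = -16488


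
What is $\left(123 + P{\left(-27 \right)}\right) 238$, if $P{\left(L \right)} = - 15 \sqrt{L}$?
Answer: $29274 - 10710 i \sqrt{3} \approx 29274.0 - 18550.0 i$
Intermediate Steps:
$\left(123 + P{\left(-27 \right)}\right) 238 = \left(123 - 15 \sqrt{-27}\right) 238 = \left(123 - 15 \cdot 3 i \sqrt{3}\right) 238 = \left(123 - 45 i \sqrt{3}\right) 238 = 29274 - 10710 i \sqrt{3}$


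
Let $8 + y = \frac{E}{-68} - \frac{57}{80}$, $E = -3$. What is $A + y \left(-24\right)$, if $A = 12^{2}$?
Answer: $\frac{59847}{170} \approx 352.04$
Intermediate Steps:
$A = 144$
$y = - \frac{11789}{1360}$ ($y = -8 - \left(- \frac{3}{68} + \frac{57}{80}\right) = -8 - \frac{909}{1360} = - \frac{11789}{1360} \approx -8.6684$)
$A + y \left(-24\right) = 144 - - \frac{35367}{170} = 144 + \frac{35367}{170} = \frac{59847}{170}$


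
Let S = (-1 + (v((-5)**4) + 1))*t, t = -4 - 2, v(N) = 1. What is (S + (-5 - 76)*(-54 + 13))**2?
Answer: 10989225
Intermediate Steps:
t = -6
S = -6 (S = (-1 + (1 + 1))*(-6) = (-1 + 2)*(-6) = 1*(-6) = -6)
(S + (-5 - 76)*(-54 + 13))**2 = (-6 + (-5 - 76)*(-54 + 13))**2 = (-6 - 81*(-41))**2 = (-6 + 3321)**2 = 3315**2 = 10989225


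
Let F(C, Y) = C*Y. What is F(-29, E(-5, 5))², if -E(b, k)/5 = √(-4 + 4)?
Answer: 0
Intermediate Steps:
E(b, k) = 0 (E(b, k) = -5*√(-4 + 4) = -5*√0 = -5*0 = 0)
F(-29, E(-5, 5))² = (-29*0)² = 0² = 0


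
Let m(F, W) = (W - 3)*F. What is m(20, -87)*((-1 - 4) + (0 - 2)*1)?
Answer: 12600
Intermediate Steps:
m(F, W) = F*(-3 + W) (m(F, W) = (-3 + W)*F = F*(-3 + W))
m(20, -87)*((-1 - 4) + (0 - 2)*1) = (20*(-3 - 87))*((-1 - 4) + (0 - 2)*1) = (20*(-90))*(-5 - 2*1) = -1800*(-5 - 2) = -1800*(-7) = 12600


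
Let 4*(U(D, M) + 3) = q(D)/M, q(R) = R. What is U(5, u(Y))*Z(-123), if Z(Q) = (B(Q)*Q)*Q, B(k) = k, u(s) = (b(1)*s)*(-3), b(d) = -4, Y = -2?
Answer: 181744677/32 ≈ 5.6795e+6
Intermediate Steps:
u(s) = 12*s (u(s) = -4*s*(-3) = 12*s)
U(D, M) = -3 + D/(4*M) (U(D, M) = -3 + (D/M)/4 = -3 + D/(4*M))
Z(Q) = Q**3 (Z(Q) = (Q*Q)*Q = Q**2*Q = Q**3)
U(5, u(Y))*Z(-123) = (-3 + (1/4)*5/(12*(-2)))*(-123)**3 = (-3 + (1/4)*5/(-24))*(-1860867) = (-3 + (1/4)*5*(-1/24))*(-1860867) = (-3 - 5/96)*(-1860867) = -293/96*(-1860867) = 181744677/32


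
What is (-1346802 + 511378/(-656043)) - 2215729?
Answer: -2337174036211/656043 ≈ -3.5625e+6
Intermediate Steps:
(-1346802 + 511378/(-656043)) - 2215729 = (-1346802 + 511378*(-1/656043)) - 2215729 = (-1346802 - 511378/656043) - 2215729 = -883560535864/656043 - 2215729 = -2337174036211/656043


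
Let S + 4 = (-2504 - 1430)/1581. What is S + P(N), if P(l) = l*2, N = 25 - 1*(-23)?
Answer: 141518/1581 ≈ 89.512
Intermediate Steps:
N = 48 (N = 25 + 23 = 48)
S = -10258/1581 (S = -4 + (-2504 - 1430)/1581 = -4 - 3934*1/1581 = -4 - 3934/1581 = -10258/1581 ≈ -6.4883)
P(l) = 2*l
S + P(N) = -10258/1581 + 2*48 = -10258/1581 + 96 = 141518/1581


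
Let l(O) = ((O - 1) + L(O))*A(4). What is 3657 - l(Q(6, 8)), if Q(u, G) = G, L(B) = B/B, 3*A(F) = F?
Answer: 10939/3 ≈ 3646.3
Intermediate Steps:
A(F) = F/3
L(B) = 1
l(O) = 4*O/3 (l(O) = ((O - 1) + 1)*((⅓)*4) = ((-1 + O) + 1)*(4/3) = O*(4/3) = 4*O/3)
3657 - l(Q(6, 8)) = 3657 - 4*8/3 = 3657 - 1*32/3 = 3657 - 32/3 = 10939/3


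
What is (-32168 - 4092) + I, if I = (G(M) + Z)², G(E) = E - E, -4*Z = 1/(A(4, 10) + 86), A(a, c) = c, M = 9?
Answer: -5346754559/147456 ≈ -36260.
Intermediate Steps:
Z = -1/384 (Z = -1/(4*(10 + 86)) = -¼/96 = -¼*1/96 = -1/384 ≈ -0.0026042)
G(E) = 0
I = 1/147456 (I = (0 - 1/384)² = (-1/384)² = 1/147456 ≈ 6.7817e-6)
(-32168 - 4092) + I = (-32168 - 4092) + 1/147456 = -36260 + 1/147456 = -5346754559/147456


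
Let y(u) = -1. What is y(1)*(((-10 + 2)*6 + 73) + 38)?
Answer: -63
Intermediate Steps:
y(1)*(((-10 + 2)*6 + 73) + 38) = -(((-10 + 2)*6 + 73) + 38) = -((-8*6 + 73) + 38) = -((-48 + 73) + 38) = -(25 + 38) = -1*63 = -63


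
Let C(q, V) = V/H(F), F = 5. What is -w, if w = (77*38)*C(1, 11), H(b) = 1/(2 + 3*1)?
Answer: -160930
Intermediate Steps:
H(b) = ⅕ (H(b) = 1/(2 + 3) = 1/5 = ⅕)
C(q, V) = 5*V (C(q, V) = V/(⅕) = V*5 = 5*V)
w = 160930 (w = (77*38)*(5*11) = 2926*55 = 160930)
-w = -1*160930 = -160930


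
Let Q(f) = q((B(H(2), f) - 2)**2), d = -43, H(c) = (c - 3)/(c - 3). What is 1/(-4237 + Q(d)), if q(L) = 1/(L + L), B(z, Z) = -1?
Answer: -18/76265 ≈ -0.00023602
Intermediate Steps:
H(c) = 1 (H(c) = (-3 + c)/(-3 + c) = 1)
q(L) = 1/(2*L)
Q(f) = 1/18 (Q(f) = 1/(2*((-1 - 2)**2)) = 1/(2*((-3)**2)) = (1/2)/9 = (1/2)*(1/9) = 1/18)
1/(-4237 + Q(d)) = 1/(-4237 + 1/18) = 1/(-76265/18) = -18/76265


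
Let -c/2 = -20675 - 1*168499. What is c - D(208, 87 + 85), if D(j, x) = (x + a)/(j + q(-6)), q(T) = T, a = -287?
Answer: 76426411/202 ≈ 3.7835e+5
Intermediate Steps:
D(j, x) = (-287 + x)/(-6 + j) (D(j, x) = (x - 287)/(j - 6) = (-287 + x)/(-6 + j))
c = 378348 (c = -2*(-20675 - 1*168499) = -2*(-20675 - 168499) = -2*(-189174) = 378348)
c - D(208, 87 + 85) = 378348 - (-287 + (87 + 85))/(-6 + 208) = 378348 - (-287 + 172)/202 = 378348 - (-115)/202 = 378348 - 1*(-115/202) = 378348 + 115/202 = 76426411/202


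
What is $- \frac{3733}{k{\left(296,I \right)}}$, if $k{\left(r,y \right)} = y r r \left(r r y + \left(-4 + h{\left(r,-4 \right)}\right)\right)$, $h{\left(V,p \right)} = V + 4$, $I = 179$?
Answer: $- \frac{3733}{245969411939840} \approx -1.5177 \cdot 10^{-11}$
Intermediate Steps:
$h{\left(V,p \right)} = 4 + V$
$k{\left(r,y \right)} = y r^{2} \left(r + y r^{2}\right)$ ($k{\left(r,y \right)} = y r r \left(r r y + \left(-4 + \left(4 + r\right)\right)\right) = r y r \left(r^{2} y + r\right) = y r^{2} \left(y r^{2} + r\right) = y r^{2} \left(r + y r^{2}\right)$)
$- \frac{3733}{k{\left(296,I \right)}} = - \frac{3733}{179 \cdot 296^{3} \left(1 + 296 \cdot 179\right)} = - \frac{3733}{179 \cdot 25934336 \left(1 + 52984\right)} = - \frac{3733}{179 \cdot 25934336 \cdot 52985} = - \frac{3733}{245969411939840}$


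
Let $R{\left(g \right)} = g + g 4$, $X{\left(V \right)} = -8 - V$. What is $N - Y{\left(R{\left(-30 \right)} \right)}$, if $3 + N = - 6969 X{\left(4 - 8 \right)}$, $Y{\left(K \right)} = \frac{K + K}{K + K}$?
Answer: $27872$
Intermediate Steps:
$R{\left(g \right)} = 5 g$ ($R{\left(g \right)} = g + 4 g = 5 g$)
$Y{\left(K \right)} = 1$ ($Y{\left(K \right)} = \frac{2 K}{2 K} = 2 K \frac{1}{2 K} = 1$)
$N = 27873$ ($N = -3 - 6969 \left(-8 - \left(4 - 8\right)\right) = -3 - 6969 \left(-8 - -4\right) = -3 - 6969 \left(-8 + 4\right) = -3 - -27876 = -3 + 27876 = 27873$)
$N - Y{\left(R{\left(-30 \right)} \right)} = 27873 - 1 = 27872$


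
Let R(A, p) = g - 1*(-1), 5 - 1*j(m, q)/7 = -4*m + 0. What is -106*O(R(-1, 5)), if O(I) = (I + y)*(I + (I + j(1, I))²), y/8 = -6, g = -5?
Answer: 19165224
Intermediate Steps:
j(m, q) = 35 + 28*m (j(m, q) = 35 - 7*(-4*m + 0) = 35 - (-28)*m = 35 + 28*m)
y = -48 (y = 8*(-6) = -48)
R(A, p) = -4 (R(A, p) = -5 - 1*(-1) = -5 + 1 = -4)
O(I) = (-48 + I)*(I + (63 + I)²) (O(I) = (I - 48)*(I + (I + (35 + 28*1))²) = (-48 + I)*(I + (I + (35 + 28))²) = (-48 + I)*(I + (I + 63)²) = (-48 + I)*(I + (63 + I)²))
-106*O(R(-1, 5)) = -106*(-190512 + (-4)³ - 2127*(-4) + 79*(-4)²) = -106*(-190512 - 64 + 8508 + 79*16) = -106*(-190512 - 64 + 8508 + 1264) = -106*(-180804) = 19165224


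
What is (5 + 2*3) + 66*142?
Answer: 9383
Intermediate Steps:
(5 + 2*3) + 66*142 = (5 + 6) + 9372 = 11 + 9372 = 9383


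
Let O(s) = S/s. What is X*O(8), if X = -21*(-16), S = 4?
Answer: 168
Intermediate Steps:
X = 336
O(s) = 4/s
X*O(8) = 336*(4/8) = 336*(4*(⅛)) = 336*(½) = 168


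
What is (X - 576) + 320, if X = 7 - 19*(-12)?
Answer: -21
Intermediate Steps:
X = 235 (X = 7 + 228 = 235)
(X - 576) + 320 = (235 - 576) + 320 = -341 + 320 = -21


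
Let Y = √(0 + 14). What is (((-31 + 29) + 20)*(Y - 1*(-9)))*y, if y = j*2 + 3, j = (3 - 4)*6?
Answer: -1458 - 162*√14 ≈ -2064.1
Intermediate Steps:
j = -6 (j = -1*6 = -6)
Y = √14 ≈ 3.7417
y = -9 (y = -6*2 + 3 = -12 + 3 = -9)
(((-31 + 29) + 20)*(Y - 1*(-9)))*y = (((-31 + 29) + 20)*(√14 - 1*(-9)))*(-9) = ((-2 + 20)*(√14 + 9))*(-9) = (18*(9 + √14))*(-9) = (162 + 18*√14)*(-9) = -1458 - 162*√14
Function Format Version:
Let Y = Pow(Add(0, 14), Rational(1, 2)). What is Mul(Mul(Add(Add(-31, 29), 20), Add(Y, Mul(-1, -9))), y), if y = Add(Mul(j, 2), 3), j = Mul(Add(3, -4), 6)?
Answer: Add(-1458, Mul(-162, Pow(14, Rational(1, 2)))) ≈ -2064.1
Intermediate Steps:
j = -6 (j = Mul(-1, 6) = -6)
Y = Pow(14, Rational(1, 2)) ≈ 3.7417
y = -9 (y = Add(Mul(-6, 2), 3) = Add(-12, 3) = -9)
Mul(Mul(Add(Add(-31, 29), 20), Add(Y, Mul(-1, -9))), y) = Mul(Mul(Add(Add(-31, 29), 20), Add(Pow(14, Rational(1, 2)), Mul(-1, -9))), -9) = Mul(Mul(Add(-2, 20), Add(Pow(14, Rational(1, 2)), 9)), -9) = Mul(Mul(18, Add(9, Pow(14, Rational(1, 2)))), -9) = Mul(Add(162, Mul(18, Pow(14, Rational(1, 2)))), -9) = Add(-1458, Mul(-162, Pow(14, Rational(1, 2))))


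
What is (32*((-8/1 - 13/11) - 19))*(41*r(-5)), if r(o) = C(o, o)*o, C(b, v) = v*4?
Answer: -40672000/11 ≈ -3.6975e+6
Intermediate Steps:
C(b, v) = 4*v
r(o) = 4*o**2 (r(o) = (4*o)*o = 4*o**2)
(32*((-8/1 - 13/11) - 19))*(41*r(-5)) = (32*((-8/1 - 13/11) - 19))*(41*(4*(-5)**2)) = (32*((-8*1 - 13*1/11) - 19))*(41*(4*25)) = (32*((-8 - 13/11) - 19))*(41*100) = (32*(-101/11 - 19))*4100 = (32*(-310/11))*4100 = -9920/11*4100 = -40672000/11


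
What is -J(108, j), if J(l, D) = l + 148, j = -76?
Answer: -256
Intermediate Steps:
J(l, D) = 148 + l
-J(108, j) = -(148 + 108) = -1*256 = -256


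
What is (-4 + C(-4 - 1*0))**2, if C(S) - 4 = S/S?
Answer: 1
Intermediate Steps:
C(S) = 5 (C(S) = 4 + S/S = 4 + 1 = 5)
(-4 + C(-4 - 1*0))**2 = (-4 + 5)**2 = 1**2 = 1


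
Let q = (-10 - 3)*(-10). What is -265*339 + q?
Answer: -89705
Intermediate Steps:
q = 130 (q = -13*(-10) = 130)
-265*339 + q = -265*339 + 130 = -89835 + 130 = -89705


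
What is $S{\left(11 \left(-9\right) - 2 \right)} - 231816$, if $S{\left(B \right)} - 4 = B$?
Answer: $-231913$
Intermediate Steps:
$S{\left(B \right)} = 4 + B$
$S{\left(11 \left(-9\right) - 2 \right)} - 231816 = \left(4 + \left(11 \left(-9\right) - 2\right)\right) - 231816 = \left(4 - 101\right) - 231816 = -97 - 231816 = -231913$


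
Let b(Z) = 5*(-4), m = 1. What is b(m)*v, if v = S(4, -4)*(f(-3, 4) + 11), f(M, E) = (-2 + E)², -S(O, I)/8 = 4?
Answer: 9600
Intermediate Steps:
b(Z) = -20
S(O, I) = -32 (S(O, I) = -8*4 = -32)
v = -480 (v = -32*((-2 + 4)² + 11) = -32*(2² + 11) = -32*(4 + 11) = -32*15 = -480)
b(m)*v = -20*(-480) = 9600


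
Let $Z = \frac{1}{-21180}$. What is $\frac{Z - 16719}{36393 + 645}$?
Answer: $- \frac{354108421}{784464840} \approx -0.4514$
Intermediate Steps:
$Z = - \frac{1}{21180} \approx -4.7214 \cdot 10^{-5}$
$\frac{Z - 16719}{36393 + 645} = \frac{- \frac{1}{21180} - 16719}{36393 + 645} = - \frac{354108421}{21180 \cdot 37038} = \left(- \frac{354108421}{21180}\right) \frac{1}{37038} = - \frac{354108421}{784464840}$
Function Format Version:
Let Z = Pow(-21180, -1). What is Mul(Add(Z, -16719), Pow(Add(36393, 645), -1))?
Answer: Rational(-354108421, 784464840) ≈ -0.45140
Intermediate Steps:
Z = Rational(-1, 21180) ≈ -4.7214e-5
Mul(Add(Z, -16719), Pow(Add(36393, 645), -1)) = Mul(Add(Rational(-1, 21180), -16719), Pow(Add(36393, 645), -1)) = Mul(Rational(-354108421, 21180), Pow(37038, -1)) = Mul(Rational(-354108421, 21180), Rational(1, 37038)) = Rational(-354108421, 784464840)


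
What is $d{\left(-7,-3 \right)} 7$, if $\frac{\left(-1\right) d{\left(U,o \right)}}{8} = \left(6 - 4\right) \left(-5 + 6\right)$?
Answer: $-112$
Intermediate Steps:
$d{\left(U,o \right)} = -16$ ($d{\left(U,o \right)} = - 8 \left(6 - 4\right) \left(-5 + 6\right) = - 8 \cdot 2 \cdot 1 = \left(-8\right) 2 = -16$)
$d{\left(-7,-3 \right)} 7 = \left(-16\right) 7 = -112$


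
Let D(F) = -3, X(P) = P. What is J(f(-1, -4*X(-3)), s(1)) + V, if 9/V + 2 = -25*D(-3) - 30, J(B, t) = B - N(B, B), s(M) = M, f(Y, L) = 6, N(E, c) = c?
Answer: 9/43 ≈ 0.20930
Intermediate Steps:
J(B, t) = 0 (J(B, t) = B - B = 0)
V = 9/43 (V = 9/(-2 + (-25*(-3) - 30)) = 9/(-2 + (75 - 30)) = 9/(-2 + 45) = 9/43 ≈ 0.20930)
J(f(-1, -4*X(-3)), s(1)) + V = 0 + 9/43 = 9/43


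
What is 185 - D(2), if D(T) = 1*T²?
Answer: 181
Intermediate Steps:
D(T) = T²
185 - D(2) = 185 - 1*2² = 185 - 1*4 = 185 - 4 = 181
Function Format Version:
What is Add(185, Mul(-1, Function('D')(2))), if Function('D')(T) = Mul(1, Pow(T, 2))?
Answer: 181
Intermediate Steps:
Function('D')(T) = Pow(T, 2)
Add(185, Mul(-1, Function('D')(2))) = Add(185, Mul(-1, Pow(2, 2))) = Add(185, Mul(-1, 4)) = Add(185, -4) = 181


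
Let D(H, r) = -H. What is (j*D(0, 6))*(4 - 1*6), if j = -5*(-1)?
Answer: 0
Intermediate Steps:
j = 5
(j*D(0, 6))*(4 - 1*6) = (5*(-1*0))*(4 - 1*6) = (5*0)*(4 - 6) = 0*(-2) = 0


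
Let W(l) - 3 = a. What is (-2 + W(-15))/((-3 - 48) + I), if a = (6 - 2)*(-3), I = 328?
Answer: -11/277 ≈ -0.039711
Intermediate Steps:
a = -12 (a = 4*(-3) = -12)
W(l) = -9 (W(l) = 3 - 12 = -9)
(-2 + W(-15))/((-3 - 48) + I) = (-2 - 9)/((-3 - 48) + 328) = -11/(-51 + 328) = -11/277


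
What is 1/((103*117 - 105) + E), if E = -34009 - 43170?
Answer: -1/65233 ≈ -1.5330e-5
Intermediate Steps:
E = -77179
1/((103*117 - 105) + E) = 1/((103*117 - 105) - 77179) = 1/((12051 - 105) - 77179) = 1/(11946 - 77179) = 1/(-65233) = -1/65233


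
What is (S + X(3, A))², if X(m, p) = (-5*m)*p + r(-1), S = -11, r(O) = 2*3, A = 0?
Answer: 25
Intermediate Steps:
r(O) = 6
X(m, p) = 6 - 5*m*p (X(m, p) = (-5*m)*p + 6 = -5*m*p + 6 = 6 - 5*m*p)
(S + X(3, A))² = (-11 + (6 - 5*3*0))² = (-11 + (6 + 0))² = (-11 + 6)² = (-5)² = 25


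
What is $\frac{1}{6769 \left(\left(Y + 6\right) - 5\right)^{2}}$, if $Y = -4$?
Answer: $\frac{1}{60921} \approx 1.6415 \cdot 10^{-5}$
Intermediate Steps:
$\frac{1}{6769 \left(\left(Y + 6\right) - 5\right)^{2}} = \frac{1}{6769 \left(\left(-4 + 6\right) - 5\right)^{2}} = \frac{1}{6769 \left(2 - 5\right)^{2}} = \frac{1}{6769 \left(-3\right)^{2}} = \frac{1}{6769 \cdot 9} = \frac{1}{60921}$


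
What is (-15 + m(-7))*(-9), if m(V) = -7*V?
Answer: -306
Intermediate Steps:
(-15 + m(-7))*(-9) = (-15 - 7*(-7))*(-9) = (-15 + 49)*(-9) = 34*(-9) = -306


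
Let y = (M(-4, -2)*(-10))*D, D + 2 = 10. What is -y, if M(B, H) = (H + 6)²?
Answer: 1280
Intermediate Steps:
D = 8 (D = -2 + 10 = 8)
M(B, H) = (6 + H)²
y = -1280 (y = ((6 - 2)²*(-10))*8 = (4²*(-10))*8 = (16*(-10))*8 = -160*8 = -1280)
-y = -1*(-1280) = 1280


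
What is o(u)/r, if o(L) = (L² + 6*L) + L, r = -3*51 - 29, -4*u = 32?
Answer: -4/91 ≈ -0.043956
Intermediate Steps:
u = -8 (u = -¼*32 = -8)
r = -182 (r = -153 - 29 = -182)
o(L) = L² + 7*L
o(u)/r = -8*(7 - 8)/(-182) = -8*(-1)*(-1/182) = 8*(-1/182) = -4/91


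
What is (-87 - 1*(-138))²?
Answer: 2601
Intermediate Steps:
(-87 - 1*(-138))² = (-87 + 138)² = 51² = 2601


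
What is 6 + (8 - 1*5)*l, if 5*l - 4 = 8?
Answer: 66/5 ≈ 13.200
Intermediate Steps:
l = 12/5 (l = 4/5 + (1/5)*8 = 4/5 + 8/5 = 12/5 ≈ 2.4000)
6 + (8 - 1*5)*l = 6 + (8 - 1*5)*(12/5) = 6 + (8 - 5)*(12/5) = 6 + 3*(12/5) = 6 + 36/5 = 66/5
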